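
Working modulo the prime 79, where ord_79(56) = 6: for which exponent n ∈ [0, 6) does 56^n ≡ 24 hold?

Successive powers of 56 modulo 79:
  56^0=1  56^1=56  56^2=55  56^3=78  56^4=23  56^5=24
So 56^5 ≡ 24 (mod 79), giving n = 5.

5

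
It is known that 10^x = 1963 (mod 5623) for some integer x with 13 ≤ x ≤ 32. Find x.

28

Compute 10^13 mod 5623 = 2077, then multiply by 10 repeatedly:
  10^13=2077  10^14=3901  10^15=5272  10^16=2113  10^17=4261
  10^18=3249  10^19=4375  10^20=4389  10^21=4529  10^22=306
  10^23=3060  10^24=2485  10^25=2358  10^26=1088  10^27=5257
  10^28=1963
Found 1963 at exponent 28.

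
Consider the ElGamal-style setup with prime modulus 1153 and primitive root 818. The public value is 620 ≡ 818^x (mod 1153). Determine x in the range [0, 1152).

Baby-step giant-step with m = ceil(sqrt(1152)) = 34.
Baby table (818^j mod 1153 for j=0..33):
  0:1  1:818  2:384  3:496  4:1025  5:219  6:427  7:1080
  8:242  9:793  10:688  11:120  12:155  13:1113  14:717  15:782
  16:914  17:508  18:464  19:215  20:614  21:697  22:564  23:152
  24:965  25:718  26:447  27:145  28:1004  29:336  30:434  31:1041
  32:624  33:806
Giant step factor: 818^(-34) ≡ 449 (mod 1153).
Scan 620·449^i mod 1153 for i = 0, 1, …:
  i=0: 620   i=1: 507   i=2: 502   i=3: 563
  i=4: 280   i=5: 43   i=6: 859   i=7: 589
  i=8: 424   i=9: 131     …   i=23: 271
  i=24: 614
Match at i=24, j=20: x = 24·34 + 20 = 836.

836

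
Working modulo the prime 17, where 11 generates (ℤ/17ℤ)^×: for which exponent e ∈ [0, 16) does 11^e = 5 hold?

3

Successive powers of 11 modulo 17:
  11^0=1  11^1=11  11^2=2  11^3=5
So 11^3 ≡ 5 (mod 17), giving e = 3.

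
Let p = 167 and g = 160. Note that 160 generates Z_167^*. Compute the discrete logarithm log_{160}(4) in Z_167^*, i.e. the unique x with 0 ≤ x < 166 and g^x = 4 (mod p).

Baby-step giant-step with m = ceil(sqrt(166)) = 13.
Baby table (160^j mod 167 for j=0..12):
  0:1  1:160  2:49  3:158  4:63  5:60  6:81  7:101
  8:128  9:106  10:93  11:17  12:48
Giant step factor: 160^(-13) ≡ 83 (mod 167).
Scan 4·83^i mod 167 for i = 0, 1, …:
  i=0: 4   i=1: 165   i=2: 1
Match at i=2, j=0: x = 2·13 + 0 = 26.

26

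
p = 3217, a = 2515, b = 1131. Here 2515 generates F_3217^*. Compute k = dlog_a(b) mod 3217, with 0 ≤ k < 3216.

1166

Baby-step giant-step with m = ceil(sqrt(3216)) = 57.
Baby table (2515^j mod 3217 for j=0..56):
  0:1  1:2515  2:603  3:1338  4:88  5:2564  6:1592  7:1932
  8:1310  9:442  10:1765  11:2732  12:2685  13:292  14:904  15:2358
  16:1439  17:3177  18:2344  19:1616  20:1169  21:2914  22:384  23:660
  24:3145  25:2289  26:1622  27:174  28:98  29:1978  30:1188  31:2444
  32:2190  33:346  34:1600  35:2750  36:2917  37:1495  38:2469  39:725
  40:2553  41:2880  42:1733  43:2677  44:2691  45:2514  46:1305  47:735
  48:1967  49:2476  50:2245  51:340  52:2595  53:2349  54:1323  55:967
  56:3170
Giant step factor: 2515^(-57) ≡ 2932 (mod 3217).
Scan 1131·2932^i mod 3217 for i = 0, 1, …:
  i=0: 1131   i=1: 2582   i=2: 823   i=3: 286
  i=4: 2132   i=5: 393   i=6: 590   i=7: 2351
  i=8: 2318   i=9: 2072     …   i=19: 1473
  i=20: 1622
Match at i=20, j=26: k = 20·57 + 26 = 1166.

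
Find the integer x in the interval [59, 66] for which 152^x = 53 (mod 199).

62

Compute 152^59 mod 199 = 48, then multiply by 152 repeatedly:
  152^59=48  152^60=132  152^61=164  152^62=53
Found 53 at exponent 62.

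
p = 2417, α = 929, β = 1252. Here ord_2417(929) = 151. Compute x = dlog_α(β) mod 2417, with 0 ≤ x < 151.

Baby-step giant-step with m = ceil(sqrt(151)) = 13.
Baby table (929^j mod 2417 for j=0..12):
  0:1  1:929  2:172  3:266  4:580  5:2246  6:663  7:2009
  8:437  9:2334  10:237  11:226  12:2092
Giant step factor: 929^(-13) ≡ 568 (mod 2417).
Scan 1252·568^i mod 2417 for i = 0, 1, …:
  i=0: 1252   i=1: 538   i=2: 1042   i=3: 2108
  i=4: 929
Match at i=4, j=1: x = 4·13 + 1 = 53.

53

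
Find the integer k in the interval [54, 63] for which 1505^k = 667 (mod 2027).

54

Compute 1505^54 mod 2027 = 667, then multiply by 1505 repeatedly:
  1505^54=667
Found 667 at exponent 54.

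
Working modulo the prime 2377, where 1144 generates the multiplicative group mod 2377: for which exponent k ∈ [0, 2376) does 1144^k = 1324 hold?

Baby-step giant-step with m = ceil(sqrt(2376)) = 49.
Baby table (1144^j mod 2377 for j=0..48):
  0:1  1:1144  2:1386  3:125  4:380  5:2106  6:1363  7:2337
  8:1780  9:1608  10:2131  11:1439  12:1332  13:151  14:1600  15:110
  16:2236  17:332  18:1865  19:1391  20:1091  21:179  22:354  23:886
  24:982  25:1464  26:1408  27:1523  28:2348  29:102  30:215  31:1129
  32:865  33:728  34:882  35:1160  36:674  37:908  38:3  39:1055
  40:1781  41:375  42:1140  43:1564  44:1712  45:2257  46:586  47:70
  48:1639
Giant step factor: 1144^(-49) ≡ 2018 (mod 2377).
Scan 1324·2018^i mod 2377 for i = 0, 1, …:
  i=0: 1324   i=1: 84   i=2: 745   i=3: 1146
  i=4: 2184   i=5: 354
Match at i=5, j=22: k = 5·49 + 22 = 267.

267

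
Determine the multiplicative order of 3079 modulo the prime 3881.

The order of 3079 must divide p − 1 = 3880 = 2^3 · 5 · 97.
Divisors: 1, 2, 4, 5, 8, 10, 20, 40, 97, 194, 388, 485, 776, 970, 1940, 3880.
Check each in increasing order: 3079^1 ≡ 3079;  3079^2 ≡ 2839;  3079^4 ≡ 2965;  3079^5 ≡ 1123;  3079^8 ≡ 760;  3079^10 ≡ 3685;  3079^20 ≡ 3487;  3079^40 ≡ 3877;  3079^97 ≡ 3717;  3079^194 ≡ 3610;  3079^388 ≡ 3583;  3079^485 ≡ 2300;  3079^776 ≡ 3422;  3079^970 ≡ 197;  3079^1940 ≡ 3880;  3079^3880 ≡ 1.
Smallest exponent giving 1 is 3880.

3880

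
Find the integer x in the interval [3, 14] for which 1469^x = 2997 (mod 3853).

Compute 1469^3 mod 3853 = 518, then multiply by 1469 repeatedly:
  1469^3=518  1469^4=1901  1469^5=2997
Found 2997 at exponent 5.

5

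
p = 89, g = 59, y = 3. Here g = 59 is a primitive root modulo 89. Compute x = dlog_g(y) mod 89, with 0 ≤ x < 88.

Baby-step giant-step with m = ceil(sqrt(88)) = 10.
Baby table (59^j mod 89 for j=0..9):
  0:1  1:59  2:10  3:56  4:11  5:26  6:21  7:82
  8:32  9:19
Giant step factor: 59^(-10) ≡ 42 (mod 89).
Scan 3·42^i mod 89 for i = 0, 1, …:
  i=0: 3   i=1: 37   i=2: 41   i=3: 31
  i=4: 56
Match at i=4, j=3: x = 4·10 + 3 = 43.

43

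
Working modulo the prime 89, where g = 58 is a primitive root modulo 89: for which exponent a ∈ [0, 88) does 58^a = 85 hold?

28

Successive powers of 58 modulo 89:
  58^0=1  58^1=58  58^2=71  58^3=24  58^4=57  58^5=13
  58^6=42  58^7=33  58^8=45  58^9=29  58^10=80  58^11=12
  58^12=73  58^13=51  58^14=21  58^15=61  58^16=67  58^17=59
  58^18=40  58^19=6  58^20=81  58^21=70  58^22=55  58^23=75
  58^24=78  58^25=74  58^26=20  58^27=3  58^28=85
So 58^28 ≡ 85 (mod 89), giving a = 28.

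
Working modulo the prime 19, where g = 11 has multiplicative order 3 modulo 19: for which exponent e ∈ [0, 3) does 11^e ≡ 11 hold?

1

Successive powers of 11 modulo 19:
  11^0=1  11^1=11
So 11^1 ≡ 11 (mod 19), giving e = 1.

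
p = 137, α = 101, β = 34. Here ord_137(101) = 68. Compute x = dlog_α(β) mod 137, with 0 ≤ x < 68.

64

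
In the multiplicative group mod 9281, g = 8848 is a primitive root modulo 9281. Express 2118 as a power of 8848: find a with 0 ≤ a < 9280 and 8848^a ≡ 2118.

Baby-step giant-step with m = ceil(sqrt(9280)) = 97.
Baby table (8848^j mod 9281 for j=0..96):
  0:1  1:8848  2:1869  3:7451  4:3505  5:4419  6:7740  7:8302
  8:6262  9:7887  10:337  11:2575  12:8026  13:5117  14:2498  15:4243
  16:419  17:4193  18:3507  19:3553  20:2197  21:4642  22:3991  23:7444
  24:6536  25:617  26:1988  27:2329  28:3172  29:112  30:7190  31:5146
  32:8503  33:2758  34:3035  35:3747  36:1724  37:5269  38:1649  39:620
  40:689  41:7936  42:6963  43:1346  44:1885  45:523  46:5566  47:2982
  48:8134  49:4758  50:168  51:1504  52:7719  53:8114  54:4137  55:9193
  56:980  57:2586  58:3263  59:7114  60:930  61:5674  62:2623  63:5804
  64:2019  65:7468  66:5425  67:8349  68:4473  69:2920  70:7137  71:252
  72:2256  73:6938  74:2890  75:1565  76:9149  77:1470  78:3879  79:254
  80:1390  81:1395  82:8511  83:8575  84:8706  85:7669  86:1921  87:3497
  88:7883  89:2069  90:4380  91:6065  92:378  93:3384  94:1126  95:4335
  96:6988
Giant step factor: 8848^(-97) ≡ 4453 (mod 9281).
Scan 2118·4453^i mod 9281 for i = 0, 1, …:
  i=0: 2118   i=1: 1958   i=2: 4115   i=3: 3401
  i=4: 7342   i=5: 6244   i=6: 7937   i=7: 1413
  i=8: 8852   i=9: 1549     …   i=45: 1689
  i=46: 3507
Match at i=46, j=18: a = 46·97 + 18 = 4480.

4480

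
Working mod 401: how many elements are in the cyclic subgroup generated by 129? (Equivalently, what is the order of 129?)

The order of 129 must divide p − 1 = 400 = 2^4 · 5^2.
Divisors: 1, 2, 4, 5, 8, 10, 16, 20, 25, 40, 50, 80, 100, 200, 400.
Check each in increasing order: 129^1 ≡ 129;  129^2 ≡ 200;  129^4 ≡ 301;  129^5 ≡ 333;  129^8 ≡ 376;  129^10 ≡ 213;  129^16 ≡ 224;  129^20 ≡ 56;  129^25 ≡ 202;  129^40 ≡ 329;  129^50 ≡ 303;  129^80 ≡ 372;  129^100 ≡ 381;  129^200 ≡ 400;  129^400 ≡ 1.
Smallest exponent giving 1 is 400.

400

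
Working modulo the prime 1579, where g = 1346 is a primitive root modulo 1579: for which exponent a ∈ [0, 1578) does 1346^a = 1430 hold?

678

Baby-step giant-step with m = ceil(sqrt(1578)) = 40.
Baby table (1346^j mod 1579 for j=0..39):
  0:1  1:1346  2:603  3:32  4:439  5:348  6:1024  7:1416
  8:83  9:1188  10:1100  11:1077  12:120  13:462  14:1305  15:682
  16:573  17:706  18:1297  19:967  20:486  21:450  22:943  23:1341
  24:189  25:175  26:279  27:1311  28:863  29:1033  30:898  31:773
  32:1476  33:314  34:1051  35:1441  36:574  37:473  38:321  39:999
Giant step factor: 1346^(-40) ≡ 437 (mod 1579).
Scan 1430·437^i mod 1579 for i = 0, 1, …:
  i=0: 1430   i=1: 1205   i=2: 778   i=3: 501
  i=4: 1035   i=5: 701   i=6: 11   i=7: 70
  i=8: 589   i=9: 16     …   i=15: 73
  i=16: 321
Match at i=16, j=38: a = 16·40 + 38 = 678.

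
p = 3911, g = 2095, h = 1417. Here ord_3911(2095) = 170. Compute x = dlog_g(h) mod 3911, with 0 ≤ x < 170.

Baby-step giant-step with m = ceil(sqrt(170)) = 14.
Baby table (2095^j mod 3911 for j=0..13):
  0:1  1:2095  2:883  3:3893  4:1400  5:3661  6:324  7:2177
  8:589  9:1990  10:3835  11:1131  12:3290  13:1368
Giant step factor: 2095^(-14) ≡ 1617 (mod 3911).
Scan 1417·1617^i mod 3911 for i = 0, 1, …:
  i=0: 1417   i=1: 3354   i=2: 2772   i=3: 318
  i=4: 1865   i=5: 324
Match at i=5, j=6: x = 5·14 + 6 = 76.

76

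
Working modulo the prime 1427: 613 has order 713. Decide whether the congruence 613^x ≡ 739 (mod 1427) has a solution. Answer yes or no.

no

739 ∈ ⟨613⟩ iff 739^713 ≡ 1 (mod 1427), since |⟨613⟩| = 713.
739^713 mod 1427 = 1426.
Since 1426 ≠ 1, 739 does not lie in the subgroup.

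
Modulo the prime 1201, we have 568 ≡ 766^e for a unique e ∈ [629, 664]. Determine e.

647

Compute 766^629 mod 1201 = 659, then multiply by 766 repeatedly:
  766^629=659  766^630=374  766^631=646  766^632=24  766^633=369
  766^634=419  766^635=287  766^636=59  766^637=757  766^638=980
  766^639=55  766^640=95  766^641=710  766^642=1008  766^643=1086
  766^644=784  766^645=44  766^646=76  766^647=568
Found 568 at exponent 647.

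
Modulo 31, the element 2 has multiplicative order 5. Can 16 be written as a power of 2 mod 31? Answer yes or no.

⟨2⟩ has order 5; its elements mod 31 are {1, 2, 4, 8, 16}.
16 is in this set.

yes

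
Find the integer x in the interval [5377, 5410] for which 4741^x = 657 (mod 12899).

5385

Compute 4741^5377 mod 12899 = 12275, then multiply by 4741 repeatedly:
  4741^5377=12275  4741^5378=8386  4741^5379=3308  4741^5380=10943  4741^5381=985
  4741^5382=447  4741^5383=3791  4741^5384=4824  4741^5385=657
Found 657 at exponent 5385.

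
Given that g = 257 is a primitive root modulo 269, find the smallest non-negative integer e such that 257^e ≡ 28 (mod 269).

69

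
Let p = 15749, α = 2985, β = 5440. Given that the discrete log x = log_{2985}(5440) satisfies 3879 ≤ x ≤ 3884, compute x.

Compute 2985^3879 mod 15749 = 9752, then multiply by 2985 repeatedly:
  2985^3879=9752  2985^3880=5568  2985^3881=5285  2985^3882=10976  2985^3883=5440
Found 5440 at exponent 3883.

3883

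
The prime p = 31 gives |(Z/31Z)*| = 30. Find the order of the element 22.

30

The order of 22 must divide p − 1 = 30 = 2 · 3 · 5.
Divisors: 1, 2, 3, 5, 6, 10, 15, 30.
Check each in increasing order: 22^1 ≡ 22;  22^2 ≡ 19;  22^3 ≡ 15;  22^5 ≡ 6;  22^6 ≡ 8;  22^10 ≡ 5;  22^15 ≡ 30;  22^30 ≡ 1.
Smallest exponent giving 1 is 30.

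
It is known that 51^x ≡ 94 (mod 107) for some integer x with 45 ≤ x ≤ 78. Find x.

51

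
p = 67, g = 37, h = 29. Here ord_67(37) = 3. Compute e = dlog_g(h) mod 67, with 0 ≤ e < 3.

2

Successive powers of 37 modulo 67:
  37^0=1  37^1=37  37^2=29
So 37^2 ≡ 29 (mod 67), giving e = 2.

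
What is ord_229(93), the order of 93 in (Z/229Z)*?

76

The order of 93 must divide p − 1 = 228 = 2^2 · 3 · 19.
Divisors: 1, 2, 3, 4, 6, 12, 19, 38, 57, 76, 114, 228.
Check each in increasing order: 93^1 ≡ 93;  93^2 ≡ 176;  93^3 ≡ 109;  93^4 ≡ 61;  93^6 ≡ 202;  93^12 ≡ 42;  93^19 ≡ 107;  93^38 ≡ 228;  93^57 ≡ 122;  93^76 ≡ 1.
Smallest exponent giving 1 is 76.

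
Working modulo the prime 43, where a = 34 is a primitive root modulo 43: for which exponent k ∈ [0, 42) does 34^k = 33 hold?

5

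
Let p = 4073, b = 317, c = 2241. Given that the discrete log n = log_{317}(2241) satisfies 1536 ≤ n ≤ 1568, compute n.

1540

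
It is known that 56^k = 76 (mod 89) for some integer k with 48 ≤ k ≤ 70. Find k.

51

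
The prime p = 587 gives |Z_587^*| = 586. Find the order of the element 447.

293

The order of 447 must divide p − 1 = 586 = 2 · 293.
Divisors: 1, 2, 293, 586.
Check each in increasing order: 447^1 ≡ 447;  447^2 ≡ 229;  447^293 ≡ 1.
Smallest exponent giving 1 is 293.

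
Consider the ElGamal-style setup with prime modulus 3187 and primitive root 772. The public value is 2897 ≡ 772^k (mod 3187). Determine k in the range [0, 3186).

426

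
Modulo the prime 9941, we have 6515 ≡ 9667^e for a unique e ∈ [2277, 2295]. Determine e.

Compute 9667^2277 mod 9941 = 6909, then multiply by 9667 repeatedly:
  9667^2277=6909  9667^2278=5665  9667^2279=8527  9667^2280=9678  9667^2281=2475
  9667^2282=7779  9667^2283=5869  9667^2284=2336  9667^2285=6101  9667^2286=8355
  9667^2287=7101  9667^2288=2762  9667^2289=8669  9667^2290=593  9667^2291=6515
Found 6515 at exponent 2291.

2291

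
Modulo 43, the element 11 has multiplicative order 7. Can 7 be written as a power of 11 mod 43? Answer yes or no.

⟨11⟩ has order 7; its elements mod 43 are {1, 4, 11, 16, 21, 35, 41}.
7 is not in this set.

no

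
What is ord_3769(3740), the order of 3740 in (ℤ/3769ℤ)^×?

The order of 3740 must divide p − 1 = 3768 = 2^3 · 3 · 157.
Divisors: 1, 2, 3, 4, 6, 8, 12, 24, 157, 314, 471, 628, 942, 1256, 1884, 3768.
Check each in increasing order: 3740^1 ≡ 3740;  3740^2 ≡ 841;  3740^3 ≡ 1994;  3740^4 ≡ 2478;  3740^6 ≡ 3510;  3740^8 ≡ 783;  3740^12 ≡ 3008;  3740^24 ≡ 2464;  3740^157 ≡ 1.
Smallest exponent giving 1 is 157.

157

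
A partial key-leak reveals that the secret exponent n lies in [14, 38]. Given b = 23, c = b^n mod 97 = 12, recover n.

18

Compute 23^14 mod 97 = 94, then multiply by 23 repeatedly:
  23^14=94  23^15=28  23^16=62  23^17=68  23^18=12
Found 12 at exponent 18.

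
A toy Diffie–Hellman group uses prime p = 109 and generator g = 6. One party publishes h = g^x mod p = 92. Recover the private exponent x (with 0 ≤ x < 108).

39

Baby-step giant-step with m = ceil(sqrt(108)) = 11.
Baby table (6^j mod 109 for j=0..10):
  0:1  1:6  2:36  3:107  4:97  5:37  6:4  7:24
  8:35  9:101  10:61
Giant step factor: 6^(-11) ≡ 14 (mod 109).
Scan 92·14^i mod 109 for i = 0, 1, …:
  i=0: 92   i=1: 89   i=2: 47   i=3: 4
Match at i=3, j=6: x = 3·11 + 6 = 39.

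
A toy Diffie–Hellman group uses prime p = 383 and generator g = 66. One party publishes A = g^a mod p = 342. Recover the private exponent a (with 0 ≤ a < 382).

230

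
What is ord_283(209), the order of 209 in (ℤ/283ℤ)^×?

282

The order of 209 must divide p − 1 = 282 = 2 · 3 · 47.
Divisors: 1, 2, 3, 6, 47, 94, 141, 282.
Check each in increasing order: 209^1 ≡ 209;  209^2 ≡ 99;  209^3 ≡ 32;  209^6 ≡ 175;  209^47 ≡ 45;  209^94 ≡ 44;  209^141 ≡ 282;  209^282 ≡ 1.
Smallest exponent giving 1 is 282.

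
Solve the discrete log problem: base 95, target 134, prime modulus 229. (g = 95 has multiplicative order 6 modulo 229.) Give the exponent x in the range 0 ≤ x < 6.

Successive powers of 95 modulo 229:
  95^0=1  95^1=95  95^2=94  95^3=228  95^4=134
So 95^4 ≡ 134 (mod 229), giving x = 4.

4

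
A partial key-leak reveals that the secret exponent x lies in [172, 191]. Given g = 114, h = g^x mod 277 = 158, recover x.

181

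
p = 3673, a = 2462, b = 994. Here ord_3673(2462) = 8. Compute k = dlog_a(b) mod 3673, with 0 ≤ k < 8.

2

Successive powers of 2462 modulo 3673:
  2462^0=1  2462^1=2462  2462^2=994
So 2462^2 ≡ 994 (mod 3673), giving k = 2.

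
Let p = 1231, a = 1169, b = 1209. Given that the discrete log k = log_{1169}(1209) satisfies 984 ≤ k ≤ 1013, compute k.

1003

Compute 1169^984 mod 1231 = 771, then multiply by 1169 repeatedly:
  1169^984=771  1169^985=207  1169^986=707  1169^987=482  1169^988=891
  1169^989=153  1169^990=362  1169^991=945  1169^992=498  1169^993=1130
  1169^994=107  1169^995=752  1169^996=154  1169^997=300  1169^998=1096
  1169^999=984  1169^1000=542  1169^1001=864  1169^1002=596  1169^1003=1209
Found 1209 at exponent 1003.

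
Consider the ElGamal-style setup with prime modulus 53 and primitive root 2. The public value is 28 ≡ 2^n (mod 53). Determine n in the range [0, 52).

16

Successive powers of 2 modulo 53:
  2^0=1  2^1=2  2^2=4  2^3=8  2^4=16  2^5=32
  2^6=11  2^7=22  2^8=44  2^9=35  2^10=17  2^11=34
  2^12=15  2^13=30  2^14=7  2^15=14  2^16=28
So 2^16 ≡ 28 (mod 53), giving n = 16.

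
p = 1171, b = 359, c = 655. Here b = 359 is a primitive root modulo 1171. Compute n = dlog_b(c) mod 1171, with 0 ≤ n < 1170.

843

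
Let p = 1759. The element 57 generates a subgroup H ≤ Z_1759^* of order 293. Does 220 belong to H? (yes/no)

yes

220 ∈ ⟨57⟩ iff 220^293 ≡ 1 (mod 1759), since |⟨57⟩| = 293.
220^293 mod 1759 = 1.
Since 1 = 1, 220 lies in the subgroup.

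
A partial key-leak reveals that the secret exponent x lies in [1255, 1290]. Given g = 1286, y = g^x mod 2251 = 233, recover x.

1265

Compute 1286^1255 mod 2251 = 271, then multiply by 1286 repeatedly:
  1286^1255=271  1286^1256=1852  1286^1257=114  1286^1258=289  1286^1259=239
  1286^1260=1218  1286^1261=1903  1286^1262=421  1286^1263=1166  1286^1264=310
  1286^1265=233
Found 233 at exponent 1265.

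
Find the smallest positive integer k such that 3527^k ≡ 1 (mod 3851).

3850

The order of 3527 must divide p − 1 = 3850 = 2 · 5^2 · 7 · 11.
Divisors: 1, 2, 5, 7, 10, 11, 14, 22, 25, 35, 50, 55, 70, 77, 110, 154, 175, 275, 350, 385, 550, 770, 1925, 3850.
Check each in increasing order: 3527^1 ≡ 3527;  3527^2 ≡ 999;  3527^5 ≡ 742;  3527^7 ≡ 1866;  3527^10 ≡ 3722;  3527^11 ≡ 3286;  3527^14 ≡ 652;  3527^22 ≡ 3443;  3527^25 ≡ 1316;  3527^35 ≡ 3531;  3527^50 ≡ 2757;  3527^55 ≡ 813;  3527^70 ≡ 2274;  3527^77 ≡ 3333;  3527^110 ≡ 2448;  3527^154 ≡ 2605;  3527^175 ≡ 3423;  3527^275 ≡ 2659;  3527^350 ≡ 2187;  3527^385 ≡ 1042;  3527^550 ≡ 3696;  3527^770 ≡ 3633;  3527^1925 ≡ 3850;  3527^3850 ≡ 1.
Smallest exponent giving 1 is 3850.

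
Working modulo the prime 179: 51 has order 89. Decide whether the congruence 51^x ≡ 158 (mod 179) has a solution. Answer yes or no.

158 ∈ ⟨51⟩ iff 158^89 ≡ 1 (mod 179), since |⟨51⟩| = 89.
158^89 mod 179 = 1.
Since 1 = 1, 158 lies in the subgroup.

yes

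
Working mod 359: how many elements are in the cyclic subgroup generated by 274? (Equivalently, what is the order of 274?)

The order of 274 must divide p − 1 = 358 = 2 · 179.
Divisors: 1, 2, 179, 358.
Check each in increasing order: 274^1 ≡ 274;  274^2 ≡ 45;  274^179 ≡ 358;  274^358 ≡ 1.
Smallest exponent giving 1 is 358.

358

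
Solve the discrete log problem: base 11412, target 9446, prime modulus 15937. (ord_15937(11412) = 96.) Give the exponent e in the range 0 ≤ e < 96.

42

Baby-step giant-step with m = ceil(sqrt(96)) = 10.
Baby table (11412^j mod 15937 for j=0..9):
  0:1  1:11412  2:12517  3:673  4:14579  5:9205  6:6693  7:10412
  8:11409  9:10155
Giant step factor: 11412^(-10) ≡ 13456 (mod 15937).
Scan 9446·13456^i mod 15937 for i = 0, 1, …:
  i=0: 9446   i=1: 7801   i=2: 9174   i=3: 13279
  i=4: 12517
Match at i=4, j=2: e = 4·10 + 2 = 42.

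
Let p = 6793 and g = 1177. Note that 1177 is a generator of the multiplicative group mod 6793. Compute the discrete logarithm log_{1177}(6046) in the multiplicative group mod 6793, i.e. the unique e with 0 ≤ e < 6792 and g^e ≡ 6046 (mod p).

220

Baby-step giant-step with m = ceil(sqrt(6792)) = 83.
Baby table (1177^j mod 6793 for j=0..82):
  0:1  1:1177  2:6350  3:1650  4:6045  5:2694  6:5300  7:2126
  8:2478  9:2409  10:2712  11:6107  12:945  13:5006  14:2531  15:3653
  16:6405  17:5248  18:2059  19:5135  20:4918  21:850  22:1879  23:3858
  24:3142  25:2742  26:659  27:1241  28:162  29:470  30:2957  31:2373
  32:1098  33:1676  34:2682  35:4762  36:649  37:3057  38:4592  39:4349
  40:3644  41:2605  42:2442  43:795  44:5074  45:1051  46:701  47:3124
  48:1935  49:1840  50:5506  51:40  52:6322  53:2659  54:4863  55:4045
  56:5865  57:1417  58:3524  59:4018  60:1258  61:6585  62:6525  63:3835
  64:3243  65:6138  66:3467  67:4859  68:6130  69:844  70:1610  71:6516
  72:35  73:437  74:4874  75:3406  76:992  77:5981  78:2089  79:6480
  80:5214  81:2799  82:6611
Giant step factor: 1177^(-83) ≡ 449 (mod 6793).
Scan 6046·449^i mod 6793 for i = 0, 1, …:
  i=0: 6046   i=1: 4247   i=2: 4863
Match at i=2, j=54: e = 2·83 + 54 = 220.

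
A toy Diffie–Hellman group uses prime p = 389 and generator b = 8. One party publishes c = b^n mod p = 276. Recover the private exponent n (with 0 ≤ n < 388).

Baby-step giant-step with m = ceil(sqrt(388)) = 20.
Baby table (8^j mod 389 for j=0..19):
  0:1  1:8  2:64  3:123  4:206  5:92  6:347  7:53
  8:35  9:280  10:295  11:26  12:208  13:108  14:86  15:299
  16:58  17:75  18:211  19:132
Giant step factor: 8^(-20) ≡ 7 (mod 389).
Scan 276·7^i mod 389 for i = 0, 1, …:
  i=0: 276   i=1: 376   i=2: 298   i=3: 141
  i=4: 209   i=5: 296   i=6: 127   i=7: 111
  i=8: 388   i=9: 382     …   i=16: 179
  i=17: 86
Match at i=17, j=14: n = 17·20 + 14 = 354.

354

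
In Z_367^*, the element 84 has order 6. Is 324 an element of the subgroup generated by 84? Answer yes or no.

no

324 ∈ ⟨84⟩ iff 324^6 ≡ 1 (mod 367), since |⟨84⟩| = 6.
324^6 mod 367 = 175.
Since 175 ≠ 1, 324 does not lie in the subgroup.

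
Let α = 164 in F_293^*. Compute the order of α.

292

The order of 164 must divide p − 1 = 292 = 2^2 · 73.
Divisors: 1, 2, 4, 73, 146, 292.
Check each in increasing order: 164^1 ≡ 164;  164^2 ≡ 233;  164^4 ≡ 84;  164^73 ≡ 138;  164^146 ≡ 292;  164^292 ≡ 1.
Smallest exponent giving 1 is 292.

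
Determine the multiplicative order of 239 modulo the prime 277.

The order of 239 must divide p − 1 = 276 = 2^2 · 3 · 23.
Divisors: 1, 2, 3, 4, 6, 12, 23, 46, 69, 92, 138, 276.
Check each in increasing order: 239^1 ≡ 239;  239^2 ≡ 59;  239^3 ≡ 251;  239^4 ≡ 157;  239^6 ≡ 122;  239^12 ≡ 203;  239^23 ≡ 60;  239^46 ≡ 276;  239^69 ≡ 217;  239^92 ≡ 1.
Smallest exponent giving 1 is 92.

92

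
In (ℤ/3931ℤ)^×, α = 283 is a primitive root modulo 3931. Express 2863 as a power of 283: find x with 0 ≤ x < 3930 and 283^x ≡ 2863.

Baby-step giant-step with m = ceil(sqrt(3930)) = 63.
Baby table (283^j mod 3931 for j=0..62):
  0:1  1:283  2:1469  3:2972  4:3773  5:2458  6:3758  7:2144
  8:1378  9:805  10:3748  11:3245  12:2412  13:2533  14:1397  15:2251
  16:211  17:748  18:3341  19:2063  20:2041  21:3677  22:2807  23:319
  24:3795  25:822  26:697  27:701  28:1833  29:3778  30:3873  31:3241
  32:1280  33:588  34:1302  35:2883  36:2172  37:1440  38:2627  39:482
  40:2752  41:478  42:1620  43:2464  44:1525  45:3096  46:3486  47:3788
  48:2772  49:2207  50:3483  51:2939  52:2296  53:1153  54:26  55:3427
  56:2815  57:2583  58:3754  59:1012  60:3364  61:710  62:449
Giant step factor: 283^(-63) ≡ 2633 (mod 3931).
Scan 2863·2633^i mod 3931 for i = 0, 1, …:
  i=0: 2863   i=1: 2552   i=2: 1337   i=3: 2076
  i=4: 2018   i=5: 2613   i=6: 779   i=7: 3056
  i=8: 3622   i=9: 120     …   i=52: 3724
  i=53: 1378
Match at i=53, j=8: x = 53·63 + 8 = 3347.

3347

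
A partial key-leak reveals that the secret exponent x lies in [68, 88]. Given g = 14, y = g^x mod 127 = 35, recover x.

Compute 14^68 mod 127 = 21, then multiply by 14 repeatedly:
  14^68=21  14^69=40  14^70=52  14^71=93  14^72=32
  14^73=67  14^74=49  14^75=51  14^76=79  14^77=90
  14^78=117  14^79=114  14^80=72  14^81=119  14^82=15
  14^83=83  14^84=19  14^85=12  14^86=41  14^87=66
  14^88=35
Found 35 at exponent 88.

88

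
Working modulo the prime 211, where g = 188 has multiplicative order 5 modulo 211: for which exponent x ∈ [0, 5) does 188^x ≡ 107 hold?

2

Successive powers of 188 modulo 211:
  188^0=1  188^1=188  188^2=107
So 188^2 ≡ 107 (mod 211), giving x = 2.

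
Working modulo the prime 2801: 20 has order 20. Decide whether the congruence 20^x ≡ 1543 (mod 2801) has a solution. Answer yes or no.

yes

⟨20⟩ has order 20; its elements mod 2801 are {1, 7, 20, 49, 140, 343, 400, 403, 980, 1258, 1543, 1821, 2398, 2401, 2458, 2661, 2752, 2781, 2794, 2800}.
1543 is in this set.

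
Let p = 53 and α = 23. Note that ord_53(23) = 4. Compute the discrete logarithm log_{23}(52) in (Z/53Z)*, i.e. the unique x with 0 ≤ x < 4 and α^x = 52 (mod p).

Successive powers of 23 modulo 53:
  23^0=1  23^1=23  23^2=52
So 23^2 ≡ 52 (mod 53), giving x = 2.

2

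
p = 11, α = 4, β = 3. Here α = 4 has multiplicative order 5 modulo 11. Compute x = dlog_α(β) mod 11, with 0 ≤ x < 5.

4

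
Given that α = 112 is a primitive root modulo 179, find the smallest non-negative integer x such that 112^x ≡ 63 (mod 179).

Baby-step giant-step with m = ceil(sqrt(178)) = 14.
Baby table (112^j mod 179 for j=0..13):
  0:1  1:112  2:14  3:136  4:17  5:114  6:59  7:164
  8:110  9:148  10:108  11:103  12:80  13:10
Giant step factor: 112^(-14) ≡ 144 (mod 179).
Scan 63·144^i mod 179 for i = 0, 1, …:
  i=0: 63   i=1: 122   i=2: 26   i=3: 164
Match at i=3, j=7: x = 3·14 + 7 = 49.

49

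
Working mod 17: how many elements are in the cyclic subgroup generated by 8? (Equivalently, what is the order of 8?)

8

The order of 8 must divide p − 1 = 16 = 2^4.
Divisors: 1, 2, 4, 8, 16.
Check each in increasing order: 8^1 ≡ 8;  8^2 ≡ 13;  8^4 ≡ 16;  8^8 ≡ 1.
Smallest exponent giving 1 is 8.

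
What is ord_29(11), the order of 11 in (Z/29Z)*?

28

The order of 11 must divide p − 1 = 28 = 2^2 · 7.
Divisors: 1, 2, 4, 7, 14, 28.
Check each in increasing order: 11^1 ≡ 11;  11^2 ≡ 5;  11^4 ≡ 25;  11^7 ≡ 12;  11^14 ≡ 28;  11^28 ≡ 1.
Smallest exponent giving 1 is 28.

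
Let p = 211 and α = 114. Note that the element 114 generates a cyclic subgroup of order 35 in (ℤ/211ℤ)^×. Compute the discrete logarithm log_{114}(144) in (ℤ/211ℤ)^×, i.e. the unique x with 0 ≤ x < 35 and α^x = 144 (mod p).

Successive powers of 114 modulo 211:
  114^0=1  114^1=114  114^2=125  114^3=113  114^4=11  114^5=199
  114^6=109  114^7=188  114^8=121  114^9=79  114^10=144
So 114^10 ≡ 144 (mod 211), giving x = 10.

10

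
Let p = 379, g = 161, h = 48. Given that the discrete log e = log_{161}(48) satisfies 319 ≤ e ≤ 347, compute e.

Compute 161^319 mod 379 = 201, then multiply by 161 repeatedly:
  161^319=201  161^320=146  161^321=8  161^322=151  161^323=55
  161^324=138  161^325=236  161^326=96  161^327=296  161^328=281
  161^329=140  161^330=179  161^331=15  161^332=141  161^333=340
  161^334=164  161^335=253  161^336=180  161^337=176  161^338=290
  161^339=73  161^340=4  161^341=265  161^342=217  161^343=69
  161^344=118  161^345=48
Found 48 at exponent 345.

345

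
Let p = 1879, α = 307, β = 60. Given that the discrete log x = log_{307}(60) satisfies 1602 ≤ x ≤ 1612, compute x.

1603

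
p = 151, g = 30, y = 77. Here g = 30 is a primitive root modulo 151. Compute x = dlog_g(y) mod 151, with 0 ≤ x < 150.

Baby-step giant-step with m = ceil(sqrt(150)) = 13.
Baby table (30^j mod 151 for j=0..12):
  0:1  1:30  2:145  3:122  4:36  5:23  6:86  7:13
  8:88  9:73  10:76  11:15  12:148
Giant step factor: 30^(-13) ≡ 52 (mod 151).
Scan 77·52^i mod 151 for i = 0, 1, …:
  i=0: 77   i=1: 78   i=2: 130   i=3: 116
  i=4: 143   i=5: 37   i=6: 112   i=7: 86
Match at i=7, j=6: x = 7·13 + 6 = 97.

97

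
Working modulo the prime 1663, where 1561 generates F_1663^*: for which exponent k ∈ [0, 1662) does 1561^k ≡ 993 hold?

909

Baby-step giant-step with m = ceil(sqrt(1662)) = 41.
Baby table (1561^j mod 1663 for j=0..40):
  0:1  1:1561  2:426  3:1449  4:209  5:301  6:895  7:175
  8:443  9:1378  10:799  11:1652  12:1122  13:303  14:691  15:1027
  16:15  17:133  18:1401  19:116  20:1472  21:1189  22:121  23:962
  24:1656  25:714  26:344  27:1498  28:200  29:1219  30:387  31:438
  32:225  33:332  34:1059  35:77  36:461  37:1205  38:152  39:1126
  40:1558
Giant step factor: 1561^(-41) ≡ 1429 (mod 1663).
Scan 993·1429^i mod 1663 for i = 0, 1, …:
  i=0: 993   i=1: 458   i=2: 923   i=3: 208
  i=4: 1218   i=5: 1024   i=6: 1519   i=7: 436
  i=8: 1082   i=9: 1251     …   i=21: 49
  i=22: 175
Match at i=22, j=7: k = 22·41 + 7 = 909.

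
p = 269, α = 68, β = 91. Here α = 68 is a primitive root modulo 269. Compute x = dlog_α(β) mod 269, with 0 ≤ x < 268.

Baby-step giant-step with m = ceil(sqrt(268)) = 17.
Baby table (68^j mod 269 for j=0..16):
  0:1  1:68  2:51  3:240  4:180  5:135  6:34  7:160
  8:120  9:90  10:202  11:17  12:80  13:60  14:45  15:101
  16:143
Giant step factor: 68^(-17) ≡ 74 (mod 269).
Scan 91·74^i mod 269 for i = 0, 1, …:
  i=0: 91   i=1: 9   i=2: 128   i=3: 57
  i=4: 183   i=5: 92   i=6: 83   i=7: 224
  i=8: 167   i=9: 253     …   i=14: 241
  i=15: 80
Match at i=15, j=12: x = 15·17 + 12 = 267.

267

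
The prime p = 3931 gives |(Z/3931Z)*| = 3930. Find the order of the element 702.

1310

The order of 702 must divide p − 1 = 3930 = 2 · 3 · 5 · 131.
Divisors: 1, 2, 3, 5, 6, 10, 15, 30, 131, 262, 393, 655, 786, 1310, 1965, 3930.
Check each in increasing order: 702^1 ≡ 702;  702^2 ≡ 1429;  702^3 ≡ 753;  702^5 ≡ 2874;  702^6 ≡ 945;  702^10 ≡ 845;  702^15 ≡ 3103;  702^30 ≡ 1590;  702^131 ≡ 2384;  702^262 ≡ 3161;  702^393 ≡ 97;  702^655 ≡ 3930;  702^786 ≡ 1547;  702^1310 ≡ 1.
Smallest exponent giving 1 is 1310.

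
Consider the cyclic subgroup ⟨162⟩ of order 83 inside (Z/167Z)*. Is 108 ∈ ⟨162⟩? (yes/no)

yes

108 ∈ ⟨162⟩ iff 108^83 ≡ 1 (mod 167), since |⟨162⟩| = 83.
108^83 mod 167 = 1.
Since 1 = 1, 108 lies in the subgroup.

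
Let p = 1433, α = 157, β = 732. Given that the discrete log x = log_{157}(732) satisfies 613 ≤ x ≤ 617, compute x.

Compute 157^613 mod 1433 = 993, then multiply by 157 repeatedly:
  157^613=993  157^614=1137  157^615=817  157^616=732
Found 732 at exponent 616.

616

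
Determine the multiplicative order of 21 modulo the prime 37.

18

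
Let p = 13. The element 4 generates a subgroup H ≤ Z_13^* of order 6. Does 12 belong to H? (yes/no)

yes

12 ∈ ⟨4⟩ iff 12^6 ≡ 1 (mod 13), since |⟨4⟩| = 6.
12^6 mod 13 = 1.
Since 1 = 1, 12 lies in the subgroup.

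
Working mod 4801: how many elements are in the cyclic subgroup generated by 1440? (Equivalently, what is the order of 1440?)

2400

The order of 1440 must divide p − 1 = 4800 = 2^6 · 3 · 5^2.
Divisors: 1, 2, 3, 4, 5, 6, 8, 10, 12, 15, 16, 20, 24, 25, 30, 32, 40, 48, 50, 60, 64, 75, 80, 96, 100, 120, 150, 160, 192, 200, 240, 300, 320, 400, 480, 600, 800, 960, 1200, 1600, 2400, 4800.
Check each in increasing order: 1440^1 ≡ 1440;  1440^2 ≡ 4369;  1440^3 ≡ 2050;  1440^4 ≡ 4186;  1440^5 ≡ 2585;  1440^6 ≡ 1625;  1440^8 ≡ 3747;  1440^10 ≡ 4034;  1440^12 ≡ 75;  1440^15 ≡ 118;  1440^16 ≡ 1885;  1440^20 ≡ 2567;  1440^24 ≡ 824;  1440^25 ≡ 713;  1440^30 ≡ 4322;  1440^32 ≡ 485;  1440^40 ≡ 2517;  1440^48 ≡ 2035;  1440^50 ≡ 4264;  1440^60 ≡ 3794;  1440^64 ≡ 4777;  1440^75 ≡ 1199;  1440^80 ≡ 2770;  1440^96 ≡ 2763;  1440^100 ≡ 309;  1440^120 ≡ 1038;  1440^150 ≡ 2102;  1440^160 ≡ 902;  1440^192 ≡ 579;  1440^200 ≡ 4262;  1440^240 ≡ 2020;  1440^300 ≡ 1484;  1440^320 ≡ 2235;  1440^400 ≡ 2461;  1440^480 ≡ 4351;  1440^600 ≡ 3398;  1440^800 ≡ 2460;  1440^960 ≡ 858;  1440^1200 ≡ 4800;  1440^1600 ≡ 2340;  1440^2400 ≡ 1.
Smallest exponent giving 1 is 2400.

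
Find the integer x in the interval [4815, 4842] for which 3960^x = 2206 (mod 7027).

4829

Compute 3960^4815 mod 7027 = 2995, then multiply by 3960 repeatedly:
  3960^4815=2995  3960^4816=5651  3960^4817=3992  3960^4818=4597  3960^4819=4190
  3960^4820=1653  3960^4821=3743  3960^4822=2337  3960^4823=6988  3960^4824=154
  3960^4825=5518  3960^4826=4337  3960^4827=532  3960^4828=5647  3960^4829=2206
Found 2206 at exponent 4829.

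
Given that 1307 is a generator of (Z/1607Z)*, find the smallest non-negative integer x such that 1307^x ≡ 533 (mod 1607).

1483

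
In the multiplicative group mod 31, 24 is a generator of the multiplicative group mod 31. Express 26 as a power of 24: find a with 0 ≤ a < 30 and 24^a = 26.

Successive powers of 24 modulo 31:
  24^0=1  24^1=24  24^2=18  24^3=29  24^4=14  24^5=26
So 24^5 ≡ 26 (mod 31), giving a = 5.

5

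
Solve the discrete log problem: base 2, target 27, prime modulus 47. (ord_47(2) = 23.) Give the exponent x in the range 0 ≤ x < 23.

Successive powers of 2 modulo 47:
  2^0=1  2^1=2  2^2=4  2^3=8  2^4=16  2^5=32
  2^6=17  2^7=34  2^8=21  2^9=42  2^10=37  2^11=27
So 2^11 ≡ 27 (mod 47), giving x = 11.

11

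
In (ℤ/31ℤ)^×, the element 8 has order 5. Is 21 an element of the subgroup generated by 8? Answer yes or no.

21 ∈ ⟨8⟩ iff 21^5 ≡ 1 (mod 31), since |⟨8⟩| = 5.
21^5 mod 31 = 6.
Since 6 ≠ 1, 21 does not lie in the subgroup.

no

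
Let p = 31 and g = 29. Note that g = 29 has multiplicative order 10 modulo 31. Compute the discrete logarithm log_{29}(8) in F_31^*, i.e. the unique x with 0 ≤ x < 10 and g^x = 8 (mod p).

8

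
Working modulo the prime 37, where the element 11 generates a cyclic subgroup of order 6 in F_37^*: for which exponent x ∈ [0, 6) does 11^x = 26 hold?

4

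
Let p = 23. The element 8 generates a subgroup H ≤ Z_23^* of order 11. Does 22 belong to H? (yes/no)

no

⟨8⟩ has order 11; its elements mod 23 are {1, 2, 3, 4, 6, 8, 9, 12, 13, 16, 18}.
22 is not in this set.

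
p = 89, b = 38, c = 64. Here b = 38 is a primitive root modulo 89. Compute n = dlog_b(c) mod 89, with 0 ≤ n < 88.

64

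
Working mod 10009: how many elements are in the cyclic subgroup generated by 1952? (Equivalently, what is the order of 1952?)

1251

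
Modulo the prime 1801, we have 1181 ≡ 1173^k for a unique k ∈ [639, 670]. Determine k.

657

Compute 1173^639 mod 1801 = 1366, then multiply by 1173 repeatedly:
  1173^639=1366  1173^640=1229  1173^641=817  1173^642=209  1173^643=221
  1173^644=1690  1173^645=1270  1173^646=283  1173^647=575  1173^648=901
  1173^649=1487  1173^650=883  1173^651=184  1173^652=1513  1173^653=764
  1173^654=1075  1173^655=275  1173^656=196  1173^657=1181
Found 1181 at exponent 657.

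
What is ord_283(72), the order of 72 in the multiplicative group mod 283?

The order of 72 must divide p − 1 = 282 = 2 · 3 · 47.
Divisors: 1, 2, 3, 6, 47, 94, 141, 282.
Check each in increasing order: 72^1 ≡ 72;  72^2 ≡ 90;  72^3 ≡ 254;  72^6 ≡ 275;  72^47 ≡ 45;  72^94 ≡ 44;  72^141 ≡ 282;  72^282 ≡ 1.
Smallest exponent giving 1 is 282.

282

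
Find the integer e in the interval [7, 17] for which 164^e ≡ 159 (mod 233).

12

Compute 164^7 mod 233 = 94, then multiply by 164 repeatedly:
  164^7=94  164^8=38  164^9=174  164^10=110  164^11=99
  164^12=159
Found 159 at exponent 12.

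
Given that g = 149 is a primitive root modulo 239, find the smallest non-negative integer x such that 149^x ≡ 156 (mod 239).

93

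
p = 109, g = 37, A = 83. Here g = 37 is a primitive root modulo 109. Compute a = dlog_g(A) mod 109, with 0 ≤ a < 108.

Successive powers of 37 modulo 109:
  37^0=1  37^1=37  37^2=61  37^3=77  37^4=15  37^5=10
  37^6=43  37^7=65  37^8=7  37^9=41  37^10=100  37^11=103
  37^12=105  37^13=70  37^14=83
So 37^14 ≡ 83 (mod 109), giving a = 14.

14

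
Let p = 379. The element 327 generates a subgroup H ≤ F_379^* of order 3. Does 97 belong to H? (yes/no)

no

97 ∈ ⟨327⟩ iff 97^3 ≡ 1 (mod 379), since |⟨327⟩| = 3.
97^3 mod 379 = 41.
Since 41 ≠ 1, 97 does not lie in the subgroup.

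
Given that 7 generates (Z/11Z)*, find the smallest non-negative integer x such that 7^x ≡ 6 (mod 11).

Successive powers of 7 modulo 11:
  7^0=1  7^1=7  7^2=5  7^3=2  7^4=3  7^5=10
  7^6=4  7^7=6
So 7^7 ≡ 6 (mod 11), giving x = 7.

7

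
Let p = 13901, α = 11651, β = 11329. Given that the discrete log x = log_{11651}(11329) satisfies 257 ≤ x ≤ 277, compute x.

258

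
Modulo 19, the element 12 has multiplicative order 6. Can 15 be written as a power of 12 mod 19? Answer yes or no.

no

15 ∈ ⟨12⟩ iff 15^6 ≡ 1 (mod 19), since |⟨12⟩| = 6.
15^6 mod 19 = 11.
Since 11 ≠ 1, 15 does not lie in the subgroup.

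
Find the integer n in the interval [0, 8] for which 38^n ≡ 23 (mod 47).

3

Compute 38^0 mod 47 = 1, then multiply by 38 repeatedly:
  38^0=1  38^1=38  38^2=34  38^3=23
Found 23 at exponent 3.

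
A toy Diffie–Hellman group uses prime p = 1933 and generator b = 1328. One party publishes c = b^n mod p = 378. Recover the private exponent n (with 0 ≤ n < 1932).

1615

Baby-step giant-step with m = ceil(sqrt(1932)) = 44.
Baby table (1328^j mod 1933 for j=0..43):
  0:1  1:1328  2:688  3:1288  4:1692  5:830  6:430  7:805
  8:91  9:1002  10:752  11:1228  12:1265  13:143  14:470  15:1734
  16:549  17:331  18:777  19:1567  20:1068  21:1415  22:244  23:1221
  24:1634  25:1126  26:1119  27:1488  28:538  29:1187  30:941  31:930
  32:1786  33:17  34:1313  35:98  36:633  37:1702  38:579  39:1511
  40:154  41:1547  42:1570  43:1186
Giant step factor: 1328^(-44) ≡ 964 (mod 1933).
Scan 378·964^i mod 1933 for i = 0, 1, …:
  i=0: 378   i=1: 988   i=2: 1396   i=3: 376
  i=4: 993   i=5: 417   i=6: 1857   i=7: 190
  i=8: 1458   i=9: 221     …   i=35: 1561
  i=36: 930
Match at i=36, j=31: n = 36·44 + 31 = 1615.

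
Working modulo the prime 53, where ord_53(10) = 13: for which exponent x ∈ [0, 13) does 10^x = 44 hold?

Successive powers of 10 modulo 53:
  10^0=1  10^1=10  10^2=47  10^3=46  10^4=36  10^5=42
  10^6=49  10^7=13  10^8=24  10^9=28  10^10=15  10^11=44
So 10^11 ≡ 44 (mod 53), giving x = 11.

11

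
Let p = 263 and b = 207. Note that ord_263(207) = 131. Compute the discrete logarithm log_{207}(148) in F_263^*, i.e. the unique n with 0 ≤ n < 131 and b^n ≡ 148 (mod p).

Baby-step giant-step with m = ceil(sqrt(131)) = 12.
Baby table (207^j mod 263 for j=0..11):
  0:1  1:207  2:243  3:68  4:137  5:218  6:153  7:111
  8:96  9:147  10:184  11:216
Giant step factor: 207^(-12) ≡ 132 (mod 263).
Scan 148·132^i mod 263 for i = 0, 1, …:
  i=0: 148   i=1: 74   i=2: 37   i=3: 150
  i=4: 75   i=5: 169   i=6: 216
Match at i=6, j=11: n = 6·12 + 11 = 83.

83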